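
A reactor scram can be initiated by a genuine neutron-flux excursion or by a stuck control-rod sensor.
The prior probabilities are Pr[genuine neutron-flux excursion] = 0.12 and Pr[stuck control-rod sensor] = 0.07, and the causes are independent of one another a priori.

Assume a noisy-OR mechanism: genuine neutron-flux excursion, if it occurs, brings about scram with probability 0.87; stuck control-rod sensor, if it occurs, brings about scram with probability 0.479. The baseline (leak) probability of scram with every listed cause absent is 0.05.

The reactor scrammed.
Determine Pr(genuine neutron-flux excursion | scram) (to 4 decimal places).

Under noisy-OR, P(scram | causes) = 1 − (1−0.05)·∏(1−qᵢ) over the active causes.
For the numerator, keep only genuine neutron-flux excursion=true terms: 0.097817 + 0.007860 = 0.105677
Denominator P(scram): 0.05*0.88*0.93 + 0.50505*0.88*0.07 + 0.8765*0.12*0.93 + 0.935657*0.12*0.07 = 0.177708
P(genuine neutron-flux excursion | scram) = 0.105677/0.177708 ≈ 0.5947

Pr(genuine neutron-flux excursion | scram) ≈ 0.5947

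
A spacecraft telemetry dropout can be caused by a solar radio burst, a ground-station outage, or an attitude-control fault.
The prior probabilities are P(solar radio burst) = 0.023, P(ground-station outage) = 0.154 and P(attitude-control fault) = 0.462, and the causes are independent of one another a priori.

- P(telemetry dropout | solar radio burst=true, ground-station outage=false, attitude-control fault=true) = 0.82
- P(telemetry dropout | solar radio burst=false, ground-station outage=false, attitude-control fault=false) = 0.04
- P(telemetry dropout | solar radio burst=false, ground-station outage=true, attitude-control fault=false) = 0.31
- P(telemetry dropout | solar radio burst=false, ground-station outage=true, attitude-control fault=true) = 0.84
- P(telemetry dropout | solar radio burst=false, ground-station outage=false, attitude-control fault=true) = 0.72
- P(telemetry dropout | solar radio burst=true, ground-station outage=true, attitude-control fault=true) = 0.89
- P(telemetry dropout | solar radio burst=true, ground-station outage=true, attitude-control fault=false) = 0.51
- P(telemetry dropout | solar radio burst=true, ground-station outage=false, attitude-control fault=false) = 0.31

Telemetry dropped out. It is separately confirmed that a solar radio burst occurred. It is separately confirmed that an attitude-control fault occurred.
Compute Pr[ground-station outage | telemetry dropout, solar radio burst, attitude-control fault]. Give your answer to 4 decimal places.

By total probability over both values of ground-station outage:
  P(telemetry dropout | solar radio burst, attitude-control fault) = 0.82×0.846 + 0.89×0.154
        = 0.693720 + 0.137060 = 0.830780
Keeping only the ground-station outage-present terms gives 0.137060, so
  P(ground-station outage | telemetry dropout, solar radio burst, attitude-control fault) = 0.137060 / 0.830780 ≈ 0.1650

Pr[ground-station outage | telemetry dropout, solar radio burst, attitude-control fault] ≈ 0.1650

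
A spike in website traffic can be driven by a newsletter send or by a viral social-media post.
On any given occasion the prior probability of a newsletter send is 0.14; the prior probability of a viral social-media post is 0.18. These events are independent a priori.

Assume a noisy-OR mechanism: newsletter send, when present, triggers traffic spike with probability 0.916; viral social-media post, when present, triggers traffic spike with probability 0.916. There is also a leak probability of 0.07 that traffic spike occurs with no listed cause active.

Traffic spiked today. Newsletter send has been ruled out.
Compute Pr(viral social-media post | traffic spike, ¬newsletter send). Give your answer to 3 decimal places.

Under noisy-OR, P(traffic spike | causes) = 1 − (1−0.07)·∏(1−qᵢ) over the active causes.
P(traffic spike | ¬newsletter send) = 0.07*0.82 + 0.92188*0.18 = 0.057400 + 0.165938 = 0.223338
Of this, 0.165938 comes from 0.92188*0.18 (the viral social-media post=true cases).
Hence the posterior is 0.165938/0.223338 ≈ 0.743.

Pr(viral social-media post | traffic spike, ¬newsletter send) ≈ 0.743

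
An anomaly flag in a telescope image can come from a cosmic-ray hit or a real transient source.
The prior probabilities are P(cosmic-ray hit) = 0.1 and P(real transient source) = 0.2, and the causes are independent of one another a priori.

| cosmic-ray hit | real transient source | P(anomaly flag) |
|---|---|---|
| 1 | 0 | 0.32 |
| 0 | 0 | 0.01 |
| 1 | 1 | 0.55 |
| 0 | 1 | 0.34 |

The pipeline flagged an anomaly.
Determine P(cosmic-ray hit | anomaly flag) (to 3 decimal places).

P(cosmic-ray hit | anomaly flag) ≈ 0.349

For the numerator, keep only cosmic-ray hit=true terms: 0.025600 + 0.011000 = 0.036600
Normalizer over all consistent configurations: 0.01·0.9·0.8 + 0.34·0.9·0.2 + 0.32·0.1·0.8 + 0.55·0.1·0.2 = 0.105000
Posterior = 0.036600 / 0.105000 ≈ 0.349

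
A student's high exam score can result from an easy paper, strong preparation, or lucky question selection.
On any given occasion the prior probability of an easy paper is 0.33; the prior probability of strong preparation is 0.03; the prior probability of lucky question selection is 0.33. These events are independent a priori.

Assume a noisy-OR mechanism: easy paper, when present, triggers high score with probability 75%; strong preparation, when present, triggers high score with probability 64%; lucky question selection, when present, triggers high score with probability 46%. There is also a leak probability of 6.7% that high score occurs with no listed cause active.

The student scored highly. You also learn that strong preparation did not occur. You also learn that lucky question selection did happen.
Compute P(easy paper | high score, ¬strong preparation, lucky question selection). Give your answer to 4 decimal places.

P(easy paper | high score, ¬strong preparation, lucky question selection) ≈ 0.4646

Under noisy-OR, P(high score | causes) = 1 − (1−0.067)·∏(1−qᵢ) over the active causes.
For the numerator, keep only easy paper=true terms: 0.874045·0.33 = 0.288435
Normalizer over all consistent configurations: 0.49618·0.67 + 0.874045·0.33 = 0.620876
Posterior = 0.288435 / 0.620876 ≈ 0.4646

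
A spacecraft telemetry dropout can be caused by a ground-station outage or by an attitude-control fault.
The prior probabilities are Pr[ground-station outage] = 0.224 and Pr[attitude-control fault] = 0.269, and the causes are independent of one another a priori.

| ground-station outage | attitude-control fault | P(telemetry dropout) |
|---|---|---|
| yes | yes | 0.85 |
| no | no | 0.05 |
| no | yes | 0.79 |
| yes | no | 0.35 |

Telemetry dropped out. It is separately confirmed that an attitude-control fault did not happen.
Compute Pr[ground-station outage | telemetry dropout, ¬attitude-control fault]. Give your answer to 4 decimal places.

P(telemetry dropout | ¬attitude-control fault) = 0.05×0.776 + 0.35×0.224 = 0.038800 + 0.078400 = 0.117200
The ground-station outage-present share is 0.35×0.224 = 0.078400.
So P(ground-station outage | telemetry dropout, ¬attitude-control fault) = 0.078400/0.117200 ≈ 0.6689.

Pr[ground-station outage | telemetry dropout, ¬attitude-control fault] ≈ 0.6689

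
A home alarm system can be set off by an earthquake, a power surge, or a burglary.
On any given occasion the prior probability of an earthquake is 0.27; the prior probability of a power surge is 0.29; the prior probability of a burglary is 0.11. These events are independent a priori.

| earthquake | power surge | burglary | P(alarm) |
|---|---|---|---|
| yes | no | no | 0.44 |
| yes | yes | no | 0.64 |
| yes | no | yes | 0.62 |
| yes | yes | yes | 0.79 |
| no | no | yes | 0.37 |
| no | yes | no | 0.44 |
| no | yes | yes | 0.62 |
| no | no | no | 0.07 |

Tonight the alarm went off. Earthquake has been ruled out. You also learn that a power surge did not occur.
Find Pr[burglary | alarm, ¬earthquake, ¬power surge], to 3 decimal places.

P(alarm | ¬earthquake, ¬power surge) = 0.07*0.89 + 0.37*0.11 = 0.062300 + 0.040700 = 0.103000
The burglary-present share is 0.37*0.11 = 0.040700.
Hence the posterior is 0.040700/0.103000 ≈ 0.395.

Pr[burglary | alarm, ¬earthquake, ¬power surge] ≈ 0.395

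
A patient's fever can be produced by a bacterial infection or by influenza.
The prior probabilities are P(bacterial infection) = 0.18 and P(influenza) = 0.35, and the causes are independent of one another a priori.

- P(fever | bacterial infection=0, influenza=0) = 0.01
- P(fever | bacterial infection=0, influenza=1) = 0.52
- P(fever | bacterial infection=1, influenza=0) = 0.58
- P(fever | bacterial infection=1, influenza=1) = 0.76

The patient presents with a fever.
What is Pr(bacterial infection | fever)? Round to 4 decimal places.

Pr(bacterial infection | fever) ≈ 0.4282

Sum P(fever|·) weighted by the priors over the 4 (bacterial infection, influenza) configurations:
  P(fever) = 0.01*0.82*0.65 + 0.52*0.82*0.35 + 0.58*0.18*0.65 + 0.76*0.18*0.35
        = 0.005330 + 0.149240 + 0.067860 + 0.047880 = 0.270310
Keeping only the bacterial infection-present terms gives 0.115740, so
  P(bacterial infection | fever) = 0.115740 / 0.270310 ≈ 0.4282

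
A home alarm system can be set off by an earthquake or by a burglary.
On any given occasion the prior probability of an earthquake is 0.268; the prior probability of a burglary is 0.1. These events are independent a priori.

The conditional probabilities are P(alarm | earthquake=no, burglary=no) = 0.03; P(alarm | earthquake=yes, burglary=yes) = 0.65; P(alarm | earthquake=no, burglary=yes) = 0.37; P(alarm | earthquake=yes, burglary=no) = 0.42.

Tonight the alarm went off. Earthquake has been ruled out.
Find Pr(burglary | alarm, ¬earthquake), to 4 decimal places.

Pr(burglary | alarm, ¬earthquake) ≈ 0.5781

By total probability over both values of burglary:
  P(alarm | ¬earthquake) = 0.03×0.9 + 0.37×0.1
        = 0.027000 + 0.037000 = 0.064000
Configurations with burglary contribute 0.037000, so
  P(burglary | alarm, ¬earthquake) = 0.037000 / 0.064000 ≈ 0.5781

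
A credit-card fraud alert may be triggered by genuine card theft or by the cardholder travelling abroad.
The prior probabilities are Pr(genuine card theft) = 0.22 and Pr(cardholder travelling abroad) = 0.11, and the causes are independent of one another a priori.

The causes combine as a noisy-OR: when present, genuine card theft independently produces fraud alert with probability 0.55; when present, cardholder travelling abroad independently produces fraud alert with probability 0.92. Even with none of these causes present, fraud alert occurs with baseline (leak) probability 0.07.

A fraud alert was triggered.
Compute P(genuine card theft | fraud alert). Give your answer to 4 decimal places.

P(genuine card theft | fraud alert) ≈ 0.5174

Under noisy-OR, P(fraud alert | causes) = 1 − (1−0.07)·∏(1−qᵢ) over the active causes.
Numerator (weight on configurations with genuine card theft): 0.113858 + 0.023390 = 0.137248
Denominator P(fraud alert): 0.07×0.78×0.89 + 0.9256×0.78×0.11 + 0.5815×0.22×0.89 + 0.96652×0.22×0.11 = 0.265258
P(genuine card theft | fraud alert) = 0.137248/0.265258 ≈ 0.5174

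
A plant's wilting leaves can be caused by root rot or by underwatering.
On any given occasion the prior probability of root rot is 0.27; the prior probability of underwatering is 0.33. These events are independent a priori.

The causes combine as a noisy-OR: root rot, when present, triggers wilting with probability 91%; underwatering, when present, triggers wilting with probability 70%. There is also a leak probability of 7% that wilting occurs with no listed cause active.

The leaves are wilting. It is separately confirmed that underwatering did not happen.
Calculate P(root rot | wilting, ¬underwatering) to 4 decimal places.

Under noisy-OR, P(wilting | causes) = 1 − (1−0.07)·∏(1−qᵢ) over the active causes.
Enumerate both values of root rot and weight by the priors:
  P(wilting | ¬underwatering) = 0.07*0.73 + 0.9163*0.27
        = 0.051100 + 0.247401 = 0.298501
Keeping only the root rot-present terms gives 0.247401, so
  P(root rot | wilting, ¬underwatering) = 0.247401 / 0.298501 ≈ 0.8288

P(root rot | wilting, ¬underwatering) ≈ 0.8288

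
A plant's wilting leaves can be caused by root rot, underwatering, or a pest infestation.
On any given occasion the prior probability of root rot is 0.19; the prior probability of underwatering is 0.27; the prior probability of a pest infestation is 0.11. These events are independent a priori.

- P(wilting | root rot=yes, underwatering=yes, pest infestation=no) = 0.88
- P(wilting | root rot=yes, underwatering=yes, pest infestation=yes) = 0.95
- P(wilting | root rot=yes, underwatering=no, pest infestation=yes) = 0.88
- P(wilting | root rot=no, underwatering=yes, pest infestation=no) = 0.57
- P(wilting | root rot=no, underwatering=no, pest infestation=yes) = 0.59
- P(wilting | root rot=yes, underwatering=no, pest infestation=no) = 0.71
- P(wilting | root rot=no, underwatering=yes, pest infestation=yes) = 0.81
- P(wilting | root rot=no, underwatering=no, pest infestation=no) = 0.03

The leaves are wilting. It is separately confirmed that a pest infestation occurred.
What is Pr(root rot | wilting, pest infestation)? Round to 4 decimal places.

P(wilting | pest infestation) = 0.59·0.81·0.73 + 0.81·0.81·0.27 + 0.88·0.19·0.73 + 0.95·0.19·0.27 = 0.348867 + 0.177147 + 0.122056 + 0.048735 = 0.696805
Restricting to configurations with root rot present: 0.122056 + 0.048735 = 0.170791.
P(root rot | wilting, pest infestation) = 0.170791 / 0.696805 ≈ 0.2451

Pr(root rot | wilting, pest infestation) ≈ 0.2451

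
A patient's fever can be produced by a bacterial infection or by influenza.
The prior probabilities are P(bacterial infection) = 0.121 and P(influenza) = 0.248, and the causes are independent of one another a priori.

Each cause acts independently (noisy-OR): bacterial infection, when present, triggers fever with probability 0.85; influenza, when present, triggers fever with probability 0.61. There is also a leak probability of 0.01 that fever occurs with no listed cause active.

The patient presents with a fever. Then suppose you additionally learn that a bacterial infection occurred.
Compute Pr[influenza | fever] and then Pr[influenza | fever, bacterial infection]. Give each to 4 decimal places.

Under noisy-OR, P(fever | causes) = 1 − (1−0.01)·∏(1−qᵢ) over the active causes.
Numerator (weight on configurations with influenza): 0.133825 + 0.028270 = 0.162095
The normalizing constant is 0.01×0.879×0.752 + 0.6139×0.879×0.248 + 0.8515×0.121×0.752 + 0.942085×0.121×0.248 = 0.246185
P(influenza | fever) = 0.162095/0.246185 ≈ 0.6584

With the extra evidence:
Sum P(fever|·) weighted by the priors over both values of influenza:
  P(fever | bacterial infection) = 0.8515*0.752 + 0.942085*0.248
        = 0.640328 + 0.233637 = 0.873965
Configurations with influenza contribute 0.233637, so
  P(influenza | fever, bacterial infection) = 0.233637 / 0.873965 ≈ 0.2673
The drop from 0.6584 to 0.2673 is the explaining-away (discounting) effect.

Pr[influenza | fever] ≈ 0.6584; Pr[influenza | fever, bacterial infection] ≈ 0.2673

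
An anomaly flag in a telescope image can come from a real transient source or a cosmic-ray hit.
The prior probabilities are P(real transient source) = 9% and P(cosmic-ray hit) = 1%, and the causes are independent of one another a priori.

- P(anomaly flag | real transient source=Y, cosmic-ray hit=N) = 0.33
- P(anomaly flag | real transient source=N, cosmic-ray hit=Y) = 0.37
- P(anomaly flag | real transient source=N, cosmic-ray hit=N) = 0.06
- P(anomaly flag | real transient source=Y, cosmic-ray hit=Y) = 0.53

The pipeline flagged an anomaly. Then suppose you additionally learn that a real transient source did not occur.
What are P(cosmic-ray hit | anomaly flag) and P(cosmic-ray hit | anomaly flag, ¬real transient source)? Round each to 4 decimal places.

P(cosmic-ray hit | anomaly flag) ≈ 0.0440; P(cosmic-ray hit | anomaly flag, ¬real transient source) ≈ 0.0586

P(anomaly flag) = 0.06·0.91·0.99 + 0.37·0.91·0.01 + 0.33·0.09·0.99 + 0.53·0.09·0.01 = 0.054054 + 0.003367 + 0.029403 + 0.000477 = 0.087301
The cosmic-ray hit-present share is 0.003367 + 0.000477 = 0.003844.
So P(cosmic-ray hit | anomaly flag) = 0.003844/0.087301 ≈ 0.0440.

Now condition on the additional information:
Weight on cosmic-ray hit=true, given the evidence: 0.37×0.01 = 0.003700
Normalizer over all consistent configurations: 0.06×0.99 + 0.37×0.01 = 0.063100
P(cosmic-ray hit | anomaly flag, ¬real transient source) = 0.003700/0.063100 ≈ 0.0586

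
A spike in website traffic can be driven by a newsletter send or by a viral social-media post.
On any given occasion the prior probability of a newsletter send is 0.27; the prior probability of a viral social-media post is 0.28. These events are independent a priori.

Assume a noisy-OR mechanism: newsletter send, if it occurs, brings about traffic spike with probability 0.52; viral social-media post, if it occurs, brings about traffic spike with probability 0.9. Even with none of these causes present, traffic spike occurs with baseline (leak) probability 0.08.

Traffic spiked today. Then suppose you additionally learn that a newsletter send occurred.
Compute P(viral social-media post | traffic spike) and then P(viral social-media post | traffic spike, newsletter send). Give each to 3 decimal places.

P(viral social-media post | traffic spike) ≈ 0.631; P(viral social-media post | traffic spike, newsletter send) ≈ 0.400

Under noisy-OR, P(traffic spike | causes) = 1 − (1−0.08)·∏(1−qᵢ) over the active causes.
P(traffic spike) = 0.08×0.73×0.72 + 0.908×0.73×0.28 + 0.5584×0.27×0.72 + 0.95584×0.27×0.28 = 0.042048 + 0.185595 + 0.108553 + 0.072262 = 0.408458
Restricting to configurations with viral social-media post present: 0.185595 + 0.072262 = 0.257857.
So P(viral social-media post | traffic spike) = 0.257857/0.408458 ≈ 0.631.

Now also conditioning on newsletter send=true:
Sum P(traffic spike|·) weighted by the priors over both values of viral social-media post:
  P(traffic spike | newsletter send) = 0.5584·0.72 + 0.95584·0.28
        = 0.402048 + 0.267635 = 0.669683
Configurations with viral social-media post contribute 0.267635, so
  P(viral social-media post | traffic spike, newsletter send) = 0.267635 / 0.669683 ≈ 0.400
— newsletter send explains away the evidence for viral social-media post.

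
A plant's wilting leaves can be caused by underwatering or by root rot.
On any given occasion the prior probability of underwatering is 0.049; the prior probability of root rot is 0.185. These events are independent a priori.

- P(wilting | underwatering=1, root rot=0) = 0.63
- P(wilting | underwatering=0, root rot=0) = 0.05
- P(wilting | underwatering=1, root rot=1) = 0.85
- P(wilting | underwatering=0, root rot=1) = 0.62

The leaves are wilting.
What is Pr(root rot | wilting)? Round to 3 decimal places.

P(wilting) = 0.05·0.951·0.815 + 0.62·0.951·0.185 + 0.63·0.049·0.815 + 0.85·0.049·0.185 = 0.038753 + 0.109080 + 0.025159 + 0.007705 = 0.180697
Restricting to configurations with root rot present: 0.109080 + 0.007705 = 0.116785.
So P(root rot | wilting) = 0.116785/0.180697 ≈ 0.646.

Pr(root rot | wilting) ≈ 0.646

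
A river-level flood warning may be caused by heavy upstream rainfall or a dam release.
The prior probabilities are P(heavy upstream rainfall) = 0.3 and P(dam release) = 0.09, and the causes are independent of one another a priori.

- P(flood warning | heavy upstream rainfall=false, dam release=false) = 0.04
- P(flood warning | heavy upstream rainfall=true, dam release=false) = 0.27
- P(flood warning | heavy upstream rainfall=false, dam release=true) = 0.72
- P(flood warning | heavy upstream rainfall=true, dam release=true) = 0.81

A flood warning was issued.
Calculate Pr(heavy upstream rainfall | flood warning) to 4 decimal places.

Pr(heavy upstream rainfall | flood warning) ≈ 0.5743

P(flood warning) = 0.04·0.7·0.91 + 0.72·0.7·0.09 + 0.27·0.3·0.91 + 0.81·0.3·0.09 = 0.025480 + 0.045360 + 0.073710 + 0.021870 = 0.166420
Restricting to configurations with heavy upstream rainfall present: 0.073710 + 0.021870 = 0.095580.
Hence the posterior is 0.095580/0.166420 ≈ 0.5743.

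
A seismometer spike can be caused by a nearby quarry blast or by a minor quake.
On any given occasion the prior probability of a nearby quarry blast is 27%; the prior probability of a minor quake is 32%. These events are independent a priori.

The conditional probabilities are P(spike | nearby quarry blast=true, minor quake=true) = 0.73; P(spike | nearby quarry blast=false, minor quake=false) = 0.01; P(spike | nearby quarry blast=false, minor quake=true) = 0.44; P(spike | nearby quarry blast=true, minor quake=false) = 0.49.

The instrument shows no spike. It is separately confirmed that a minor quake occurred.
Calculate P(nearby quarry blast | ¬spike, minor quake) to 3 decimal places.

P(nearby quarry blast | ¬spike, minor quake) ≈ 0.151

P(¬spike | minor quake) = 0.56×0.73 + 0.27×0.27 = 0.408800 + 0.072900 = 0.481700
Restricting to configurations with nearby quarry blast present: 0.27×0.27 = 0.072900.
P(nearby quarry blast | ¬spike, minor quake) = 0.072900 / 0.481700 ≈ 0.151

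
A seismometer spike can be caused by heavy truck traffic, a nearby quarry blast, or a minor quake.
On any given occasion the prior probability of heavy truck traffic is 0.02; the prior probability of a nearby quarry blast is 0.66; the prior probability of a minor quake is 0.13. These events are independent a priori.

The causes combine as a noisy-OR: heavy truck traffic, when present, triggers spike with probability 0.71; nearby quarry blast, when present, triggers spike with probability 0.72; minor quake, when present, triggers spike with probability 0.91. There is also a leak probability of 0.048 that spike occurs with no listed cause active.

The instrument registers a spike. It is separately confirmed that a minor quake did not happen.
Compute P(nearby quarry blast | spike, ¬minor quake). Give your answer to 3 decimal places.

P(nearby quarry blast | spike, ¬minor quake) ≈ 0.959

Under noisy-OR, P(spike | causes) = 1 − (1−0.048)·∏(1−qᵢ) over the active causes.
P(spike | ¬minor quake) = 0.048·0.98·0.34 + 0.73344·0.98·0.66 + 0.72392·0.02·0.34 + 0.922698·0.02·0.66 = 0.015994 + 0.474389 + 0.004923 + 0.012180 = 0.507486
Of this, 0.486569 comes from 0.474389 + 0.012180 (the nearby quarry blast=true cases).
P(nearby quarry blast | spike, ¬minor quake) = 0.486569 / 0.507486 ≈ 0.959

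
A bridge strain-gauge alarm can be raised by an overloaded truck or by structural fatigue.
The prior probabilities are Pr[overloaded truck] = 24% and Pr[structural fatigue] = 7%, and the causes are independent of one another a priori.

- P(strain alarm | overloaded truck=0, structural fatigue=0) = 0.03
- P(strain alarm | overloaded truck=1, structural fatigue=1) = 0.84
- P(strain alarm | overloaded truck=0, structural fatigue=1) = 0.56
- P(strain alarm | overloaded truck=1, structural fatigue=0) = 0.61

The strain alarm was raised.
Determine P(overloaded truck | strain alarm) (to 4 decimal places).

P(overloaded truck | strain alarm) ≈ 0.7466

Enumerate the 4 (overloaded truck, structural fatigue) configurations and weight by the priors:
  P(strain alarm) = 0.03×0.76×0.93 + 0.56×0.76×0.07 + 0.61×0.24×0.93 + 0.84×0.24×0.07
        = 0.021204 + 0.029792 + 0.136152 + 0.014112 = 0.201260
The terms with overloaded truck present sum to 0.150264, so
  P(overloaded truck | strain alarm) = 0.150264 / 0.201260 ≈ 0.7466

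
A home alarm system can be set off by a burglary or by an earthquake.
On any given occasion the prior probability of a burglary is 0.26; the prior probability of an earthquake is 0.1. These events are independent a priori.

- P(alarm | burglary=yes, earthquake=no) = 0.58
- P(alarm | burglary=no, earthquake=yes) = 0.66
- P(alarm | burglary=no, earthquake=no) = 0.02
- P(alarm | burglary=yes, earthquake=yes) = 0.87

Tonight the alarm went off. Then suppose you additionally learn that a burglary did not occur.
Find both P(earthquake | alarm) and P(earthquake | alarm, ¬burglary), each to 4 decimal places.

P(earthquake | alarm) ≈ 0.3241; P(earthquake | alarm, ¬burglary) ≈ 0.7857

P(alarm) = 0.02×0.74×0.9 + 0.66×0.74×0.1 + 0.58×0.26×0.9 + 0.87×0.26×0.1 = 0.013320 + 0.048840 + 0.135720 + 0.022620 = 0.220500
Restricting to configurations with earthquake present: 0.048840 + 0.022620 = 0.071460.
So P(earthquake | alarm) = 0.071460/0.220500 ≈ 0.3241.

Now condition on the additional information:
For the numerator, keep only earthquake=true terms: 0.66×0.1 = 0.066000
The normalizing constant is 0.02×0.9 + 0.66×0.1 = 0.084000
Posterior = 0.066000 / 0.084000 ≈ 0.7857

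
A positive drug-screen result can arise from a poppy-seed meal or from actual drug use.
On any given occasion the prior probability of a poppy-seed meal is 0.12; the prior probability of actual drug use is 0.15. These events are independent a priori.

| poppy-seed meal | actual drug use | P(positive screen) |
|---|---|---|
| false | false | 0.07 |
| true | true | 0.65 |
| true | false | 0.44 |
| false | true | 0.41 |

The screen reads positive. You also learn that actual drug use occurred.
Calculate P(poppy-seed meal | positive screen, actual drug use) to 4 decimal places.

P(poppy-seed meal | positive screen, actual drug use) ≈ 0.1778

For the numerator, keep only poppy-seed meal=true terms: 0.65*0.12 = 0.078000
Normalizer over all consistent configurations: 0.41*0.88 + 0.65*0.12 = 0.438800
P(poppy-seed meal | positive screen, actual drug use) = 0.078000/0.438800 ≈ 0.1778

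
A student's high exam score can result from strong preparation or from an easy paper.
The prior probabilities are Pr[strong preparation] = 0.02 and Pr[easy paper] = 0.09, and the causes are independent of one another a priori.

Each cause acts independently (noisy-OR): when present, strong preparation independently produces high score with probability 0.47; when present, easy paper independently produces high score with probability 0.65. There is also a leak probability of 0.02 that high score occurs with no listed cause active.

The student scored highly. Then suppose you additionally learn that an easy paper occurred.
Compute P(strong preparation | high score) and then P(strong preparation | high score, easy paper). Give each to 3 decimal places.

Under noisy-OR, P(high score | causes) = 1 − (1−0.02)·∏(1−qᵢ) over the active causes.
P(high score) = 0.02×0.98×0.91 + 0.657×0.98×0.09 + 0.4806×0.02×0.91 + 0.81821×0.02×0.09 = 0.017836 + 0.057947 + 0.008747 + 0.001473 = 0.086003
Restricting to configurations with strong preparation present: 0.008747 + 0.001473 = 0.010220.
So P(strong preparation | high score) = 0.010220/0.086003 ≈ 0.119.

Now also conditioning on easy paper=true:
Numerator (weight on configurations with strong preparation): 0.81821×0.02 = 0.016364
The normalizing constant is 0.657×0.98 + 0.81821×0.02 = 0.660224
Posterior = 0.016364 / 0.660224 ≈ 0.025
This is intercausal reasoning (explaining away): once easy paper accounts for the high score, strong preparation becomes less likely.

P(strong preparation | high score) ≈ 0.119; P(strong preparation | high score, easy paper) ≈ 0.025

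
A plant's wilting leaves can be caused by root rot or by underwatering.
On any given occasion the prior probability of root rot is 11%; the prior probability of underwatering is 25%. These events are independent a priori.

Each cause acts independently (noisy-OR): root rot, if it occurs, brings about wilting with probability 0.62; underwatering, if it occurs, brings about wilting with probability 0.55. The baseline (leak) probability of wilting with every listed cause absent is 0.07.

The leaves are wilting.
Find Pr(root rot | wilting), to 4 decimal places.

Under noisy-OR, P(wilting | causes) = 1 − (1−0.07)·∏(1−qᵢ) over the active causes.
Numerator (weight on configurations with root rot): 0.053344 + 0.023127 = 0.076471
Denominator P(wilting): 0.07·0.89·0.75 + 0.5815·0.89·0.25 + 0.6466·0.11·0.75 + 0.84097·0.11·0.25 = 0.252580
Posterior = 0.076471 / 0.252580 ≈ 0.3028

Pr(root rot | wilting) ≈ 0.3028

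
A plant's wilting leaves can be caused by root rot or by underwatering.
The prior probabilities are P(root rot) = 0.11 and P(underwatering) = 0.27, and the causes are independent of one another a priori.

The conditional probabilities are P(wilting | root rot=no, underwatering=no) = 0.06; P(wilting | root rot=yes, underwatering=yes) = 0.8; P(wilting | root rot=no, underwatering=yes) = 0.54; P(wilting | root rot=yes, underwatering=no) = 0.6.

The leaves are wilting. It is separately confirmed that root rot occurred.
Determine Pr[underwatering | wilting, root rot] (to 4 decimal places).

Pr[underwatering | wilting, root rot] ≈ 0.3303

Sum P(wilting|·) weighted by the priors over both values of underwatering:
  P(wilting | root rot) = 0.6·0.73 + 0.8·0.27
        = 0.438000 + 0.216000 = 0.654000
Keeping only the underwatering-present terms gives 0.216000, so
  P(underwatering | wilting, root rot) = 0.216000 / 0.654000 ≈ 0.3303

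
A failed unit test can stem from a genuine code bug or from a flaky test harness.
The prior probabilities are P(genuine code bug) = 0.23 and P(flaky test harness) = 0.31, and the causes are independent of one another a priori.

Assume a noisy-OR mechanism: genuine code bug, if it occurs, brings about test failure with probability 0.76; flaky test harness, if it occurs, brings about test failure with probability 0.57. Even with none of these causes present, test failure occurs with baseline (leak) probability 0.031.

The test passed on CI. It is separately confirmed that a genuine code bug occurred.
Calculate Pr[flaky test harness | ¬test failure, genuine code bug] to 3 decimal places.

Under noisy-OR, P(test failure | causes) = 1 − (1−0.031)·∏(1−qᵢ) over the active causes.
By total probability over both values of flaky test harness:
  P(¬test failure | genuine code bug) = 0.23256×0.69 + 0.100001×0.31
        = 0.160466 + 0.031000 = 0.191466
Keeping only the flaky test harness-present terms gives 0.031000, so
  P(flaky test harness | ¬test failure, genuine code bug) = 0.031000 / 0.191466 ≈ 0.162

Pr[flaky test harness | ¬test failure, genuine code bug] ≈ 0.162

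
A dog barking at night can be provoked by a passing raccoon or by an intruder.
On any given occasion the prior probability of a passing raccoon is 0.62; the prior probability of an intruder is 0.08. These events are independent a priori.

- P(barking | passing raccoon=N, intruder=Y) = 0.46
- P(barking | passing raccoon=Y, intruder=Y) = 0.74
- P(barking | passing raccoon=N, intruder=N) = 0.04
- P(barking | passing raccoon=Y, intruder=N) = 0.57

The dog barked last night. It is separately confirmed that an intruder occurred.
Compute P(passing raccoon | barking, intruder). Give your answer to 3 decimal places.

Weight on passing raccoon=true, given the evidence: 0.74*0.62 = 0.458800
Denominator P(barking | intruder): 0.46*0.38 + 0.74*0.62 = 0.633600
Posterior = 0.458800 / 0.633600 ≈ 0.724

P(passing raccoon | barking, intruder) ≈ 0.724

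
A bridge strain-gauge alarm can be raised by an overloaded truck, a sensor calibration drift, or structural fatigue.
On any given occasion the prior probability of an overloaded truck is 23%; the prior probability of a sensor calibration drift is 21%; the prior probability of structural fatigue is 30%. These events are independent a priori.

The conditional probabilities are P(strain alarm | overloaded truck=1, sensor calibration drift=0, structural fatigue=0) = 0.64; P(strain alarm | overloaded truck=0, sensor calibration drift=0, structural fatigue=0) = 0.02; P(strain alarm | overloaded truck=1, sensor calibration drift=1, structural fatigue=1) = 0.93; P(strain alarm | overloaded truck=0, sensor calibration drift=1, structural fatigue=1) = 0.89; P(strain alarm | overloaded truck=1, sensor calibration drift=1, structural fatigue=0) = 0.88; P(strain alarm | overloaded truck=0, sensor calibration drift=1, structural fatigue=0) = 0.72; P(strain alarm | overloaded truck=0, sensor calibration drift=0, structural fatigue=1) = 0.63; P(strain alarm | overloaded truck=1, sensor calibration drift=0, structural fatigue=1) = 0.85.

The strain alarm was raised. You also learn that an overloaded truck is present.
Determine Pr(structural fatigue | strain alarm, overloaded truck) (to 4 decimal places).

Numerator (weight on configurations with structural fatigue): 0.201450 + 0.058590 = 0.260040
The normalizing constant is 0.64·0.79·0.7 + 0.85·0.79·0.3 + 0.88·0.21·0.7 + 0.93·0.21·0.3 = 0.743320
P(structural fatigue | strain alarm, overloaded truck) = 0.260040/0.743320 ≈ 0.3498

Pr(structural fatigue | strain alarm, overloaded truck) ≈ 0.3498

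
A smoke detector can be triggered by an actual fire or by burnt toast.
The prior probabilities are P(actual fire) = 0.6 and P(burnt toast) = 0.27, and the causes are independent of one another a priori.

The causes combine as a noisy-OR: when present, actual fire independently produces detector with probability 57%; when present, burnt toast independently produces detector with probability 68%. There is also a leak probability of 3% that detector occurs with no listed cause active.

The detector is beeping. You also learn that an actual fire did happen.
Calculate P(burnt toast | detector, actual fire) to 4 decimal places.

Under noisy-OR, P(detector | causes) = 1 − (1−0.03)·∏(1−qᵢ) over the active causes.
P(detector | actual fire) = 0.5829*0.73 + 0.866528*0.27 = 0.425517 + 0.233963 = 0.659480
Of this, 0.233963 comes from 0.866528*0.27 (the burnt toast=true cases).
Hence the posterior is 0.233963/0.659480 ≈ 0.3548.

P(burnt toast | detector, actual fire) ≈ 0.3548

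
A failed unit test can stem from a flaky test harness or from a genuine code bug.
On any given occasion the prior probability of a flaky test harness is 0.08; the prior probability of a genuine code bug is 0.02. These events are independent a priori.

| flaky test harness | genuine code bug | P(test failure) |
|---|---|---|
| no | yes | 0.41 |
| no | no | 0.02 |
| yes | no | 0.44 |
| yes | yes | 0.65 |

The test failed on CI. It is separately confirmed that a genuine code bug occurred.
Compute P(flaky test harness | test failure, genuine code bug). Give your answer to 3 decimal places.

P(flaky test harness | test failure, genuine code bug) ≈ 0.121

For the numerator, keep only flaky test harness=true terms: 0.65×0.08 = 0.052000
Denominator P(test failure | genuine code bug): 0.41×0.92 + 0.65×0.08 = 0.429200
Posterior = 0.052000 / 0.429200 ≈ 0.121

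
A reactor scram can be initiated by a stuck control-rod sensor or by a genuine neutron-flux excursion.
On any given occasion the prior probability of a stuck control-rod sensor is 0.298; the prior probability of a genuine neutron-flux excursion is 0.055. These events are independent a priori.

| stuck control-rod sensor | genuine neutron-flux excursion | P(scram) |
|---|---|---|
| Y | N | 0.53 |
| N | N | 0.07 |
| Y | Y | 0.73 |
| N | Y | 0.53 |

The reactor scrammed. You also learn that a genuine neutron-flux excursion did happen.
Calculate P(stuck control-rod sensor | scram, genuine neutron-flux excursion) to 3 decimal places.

Enumerate both values of stuck control-rod sensor and weight by the priors:
  P(scram | genuine neutron-flux excursion) = 0.53·0.702 + 0.73·0.298
        = 0.372060 + 0.217540 = 0.589600
The terms with stuck control-rod sensor present sum to 0.217540, so
  P(stuck control-rod sensor | scram, genuine neutron-flux excursion) = 0.217540 / 0.589600 ≈ 0.369

P(stuck control-rod sensor | scram, genuine neutron-flux excursion) ≈ 0.369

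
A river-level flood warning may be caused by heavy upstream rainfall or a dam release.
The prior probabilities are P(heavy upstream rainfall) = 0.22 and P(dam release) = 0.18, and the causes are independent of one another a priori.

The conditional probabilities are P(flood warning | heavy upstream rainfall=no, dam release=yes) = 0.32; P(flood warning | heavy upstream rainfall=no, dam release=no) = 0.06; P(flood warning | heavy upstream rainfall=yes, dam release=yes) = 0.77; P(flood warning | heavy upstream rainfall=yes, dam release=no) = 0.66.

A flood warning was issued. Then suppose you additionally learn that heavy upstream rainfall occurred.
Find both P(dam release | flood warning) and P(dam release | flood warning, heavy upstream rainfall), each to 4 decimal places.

P(dam release | flood warning) ≈ 0.3239; P(dam release | flood warning, heavy upstream rainfall) ≈ 0.2039

Weight on dam release=true, given the evidence: 0.044928 + 0.030492 = 0.075420
The normalizing constant is 0.06×0.78×0.82 + 0.32×0.78×0.18 + 0.66×0.22×0.82 + 0.77×0.22×0.18 = 0.232860
Posterior = 0.075420 / 0.232860 ≈ 0.3239

With the extra evidence:
Weight on dam release=true, given the evidence: 0.77*0.18 = 0.138600
Normalizer over all consistent configurations: 0.66*0.82 + 0.77*0.18 = 0.679800
P(dam release | flood warning, heavy upstream rainfall) = 0.138600/0.679800 ≈ 0.2039
The drop from 0.3239 to 0.2039 is the explaining-away (discounting) effect.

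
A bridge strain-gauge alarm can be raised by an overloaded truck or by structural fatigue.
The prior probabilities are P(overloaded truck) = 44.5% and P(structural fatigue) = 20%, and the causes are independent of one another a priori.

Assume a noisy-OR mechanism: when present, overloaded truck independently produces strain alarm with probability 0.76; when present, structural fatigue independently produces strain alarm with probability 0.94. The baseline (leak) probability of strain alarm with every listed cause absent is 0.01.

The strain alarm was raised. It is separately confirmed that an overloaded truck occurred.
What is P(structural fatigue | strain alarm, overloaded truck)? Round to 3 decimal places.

Under noisy-OR, P(strain alarm | causes) = 1 − (1−0.01)·∏(1−qᵢ) over the active causes.
Enumerate both values of structural fatigue and weight by the priors:
  P(strain alarm | overloaded truck) = 0.7624·0.8 + 0.985744·0.2
        = 0.609920 + 0.197149 = 0.807069
The terms with structural fatigue present sum to 0.197149, so
  P(structural fatigue | strain alarm, overloaded truck) = 0.197149 / 0.807069 ≈ 0.244

P(structural fatigue | strain alarm, overloaded truck) ≈ 0.244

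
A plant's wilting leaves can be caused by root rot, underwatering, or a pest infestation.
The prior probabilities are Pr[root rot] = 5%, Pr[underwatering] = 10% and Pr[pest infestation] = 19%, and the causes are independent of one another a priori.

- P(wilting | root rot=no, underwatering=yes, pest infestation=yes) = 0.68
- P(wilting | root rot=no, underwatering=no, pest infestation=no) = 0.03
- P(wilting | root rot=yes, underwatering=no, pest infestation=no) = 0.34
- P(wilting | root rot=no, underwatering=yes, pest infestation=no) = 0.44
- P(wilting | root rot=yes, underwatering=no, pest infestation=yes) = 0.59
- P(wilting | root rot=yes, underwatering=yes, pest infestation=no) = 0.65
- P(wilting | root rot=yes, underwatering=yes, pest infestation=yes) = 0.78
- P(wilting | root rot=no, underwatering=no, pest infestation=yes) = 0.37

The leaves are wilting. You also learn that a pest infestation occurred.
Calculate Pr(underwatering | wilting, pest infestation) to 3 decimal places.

Pr(underwatering | wilting, pest infestation) ≈ 0.167

P(wilting | pest infestation) = 0.37·0.95·0.9 + 0.68·0.95·0.1 + 0.59·0.05·0.9 + 0.78·0.05·0.1 = 0.316350 + 0.064600 + 0.026550 + 0.003900 = 0.411400
The underwatering-present share is 0.064600 + 0.003900 = 0.068500.
Hence the posterior is 0.068500/0.411400 ≈ 0.167.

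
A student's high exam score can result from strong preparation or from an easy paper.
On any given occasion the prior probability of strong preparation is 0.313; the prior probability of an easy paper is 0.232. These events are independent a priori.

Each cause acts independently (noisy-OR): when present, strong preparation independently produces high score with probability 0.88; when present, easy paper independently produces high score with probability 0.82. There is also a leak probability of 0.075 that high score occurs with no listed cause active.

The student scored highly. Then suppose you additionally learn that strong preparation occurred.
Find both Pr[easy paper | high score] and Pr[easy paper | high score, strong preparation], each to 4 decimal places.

Pr[easy paper | high score] ≈ 0.4461; Pr[easy paper | high score, strong preparation] ≈ 0.2498

Under noisy-OR, P(high score | causes) = 1 − (1−0.075)·∏(1−qᵢ) over the active causes.
Weight on easy paper=true, given the evidence: 0.132847 + 0.071165 = 0.204012
Normalizer over all consistent configurations: 0.075·0.687·0.768 + 0.8335·0.687·0.232 + 0.889·0.313·0.768 + 0.98002·0.313·0.232 = 0.457284
Posterior = 0.204012 / 0.457284 ≈ 0.4461

Now condition on the additional information:
Sum P(high score|·) weighted by the priors over both values of easy paper:
  P(high score | strong preparation) = 0.889*0.768 + 0.98002*0.232
        = 0.682752 + 0.227365 = 0.910117
Keeping only the easy paper-present terms gives 0.227365, so
  P(easy paper | high score, strong preparation) = 0.227365 / 0.910117 ≈ 0.2498
— strong preparation explains away the evidence for easy paper.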